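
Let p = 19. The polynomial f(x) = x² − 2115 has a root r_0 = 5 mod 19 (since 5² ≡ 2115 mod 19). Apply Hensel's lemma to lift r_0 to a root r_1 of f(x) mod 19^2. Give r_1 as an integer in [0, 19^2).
r_1 = 214 (mod 361)

Hensel's recurrence: r_{i+1} = r_i − f(r_i)·(f′(r_i))^{-1} mod 19^{i+2}, with f′(x) = 2x. Iterate:
  r_0 = 5 (mod 19)
  r_1 = 214 (mod 361)
Final: r_1 = 214, and one checks f(r_1) ≡ 0 mod 19^2.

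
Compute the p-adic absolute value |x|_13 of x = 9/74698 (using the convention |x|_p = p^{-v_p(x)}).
|9/74698|_13 = 2197

Step 1 — compute v_13(x) by factoring powers of 13 out of the numerator and denominator: v_13(9/74698) = -3. Step 2 — apply |x|_p = p^{-v_p(x)} = 13^{3} = 2197.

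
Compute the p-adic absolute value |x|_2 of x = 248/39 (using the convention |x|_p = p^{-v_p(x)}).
|248/39|_2 = 1/8

Step 1 — compute v_2(x) by factoring powers of 2 out of the numerator and denominator: v_2(248/39) = 3. Step 2 — apply |x|_p = p^{-v_p(x)} = 2^{-3} = 1/8.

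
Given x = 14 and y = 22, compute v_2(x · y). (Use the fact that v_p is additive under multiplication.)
v_2(308) = 2

v_p(x) = 1 (factor: 14 = 2^1 · 7); v_p(y) = 1 (factor: 22 = 2^1 · 11). Additivity: v_p(xy) = v_p(x) + v_p(y) = 1 + 1 = 2. (Direct check: xy = 308 = 2^2 · (77).)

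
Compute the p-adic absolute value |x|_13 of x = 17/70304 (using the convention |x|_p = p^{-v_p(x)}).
|17/70304|_13 = 2197

Step 1 — compute v_13(x) by factoring powers of 13 out of the numerator and denominator: v_13(17/70304) = -3. Step 2 — apply |x|_p = p^{-v_p(x)} = 13^{3} = 2197.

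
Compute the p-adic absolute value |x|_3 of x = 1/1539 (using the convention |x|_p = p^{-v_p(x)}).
|1/1539|_3 = 81

Step 1 — compute v_3(x) by factoring powers of 3 out of the numerator and denominator: v_3(1/1539) = -4. Step 2 — apply |x|_p = p^{-v_p(x)} = 3^{4} = 81.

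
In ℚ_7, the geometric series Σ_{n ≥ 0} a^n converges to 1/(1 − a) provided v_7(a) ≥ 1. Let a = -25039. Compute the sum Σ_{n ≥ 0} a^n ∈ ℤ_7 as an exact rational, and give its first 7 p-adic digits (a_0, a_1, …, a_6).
Σ a^n = 1/(1 − a) = 1/25040;  first 7 digits = (1, 0, 0, 4, 3, 5, 1)

v_7(a) = 3 ≥ 1, so the series converges in ℤ_7 to 1/(1 − a) = 1/(1 − (-25039)) = 1/25040. Expand this rational in ℤ_7: compute digits iteratively via d_i = x_i mod 7, x_{i+1} = (x_i − d_i)/7. The first 7 digits are (1, 0, 0, 4, 3, 5, 1).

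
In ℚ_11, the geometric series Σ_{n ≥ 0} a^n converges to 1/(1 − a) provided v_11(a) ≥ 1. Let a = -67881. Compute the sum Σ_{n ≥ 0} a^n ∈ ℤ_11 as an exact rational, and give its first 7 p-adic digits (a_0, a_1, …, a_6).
Σ a^n = 1/(1 − a) = 1/67882;  first 7 digits = (1, 0, 0, 4, 6, 10, 4)

v_11(a) = 3 ≥ 1, so the series converges in ℤ_11 to 1/(1 − a) = 1/(1 − (-67881)) = 1/67882. Expand this rational in ℤ_11: compute digits iteratively via d_i = x_i mod 11, x_{i+1} = (x_i − d_i)/11. The first 7 digits are (1, 0, 0, 4, 6, 10, 4).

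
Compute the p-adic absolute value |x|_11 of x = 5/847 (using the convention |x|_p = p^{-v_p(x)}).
|5/847|_11 = 121

Step 1 — compute v_11(x) by factoring powers of 11 out of the numerator and denominator: v_11(5/847) = -2. Step 2 — apply |x|_p = p^{-v_p(x)} = 11^{2} = 121.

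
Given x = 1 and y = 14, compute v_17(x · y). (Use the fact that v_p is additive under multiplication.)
v_17(14) = 0

v_p(x) = 0 (factor: 1 = 17^0 · 1); v_p(y) = 0 (factor: 14 = 17^0 · 14). Additivity: v_p(xy) = v_p(x) + v_p(y) = 0 + 0 = 0. (Direct check: xy = 14 = 17^0 · (14).)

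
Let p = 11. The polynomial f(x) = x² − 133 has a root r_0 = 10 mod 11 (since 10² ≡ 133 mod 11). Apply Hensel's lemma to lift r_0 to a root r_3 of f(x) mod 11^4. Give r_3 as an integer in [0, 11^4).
r_3 = 4773 (mod 14641)

Hensel's recurrence: r_{i+1} = r_i − f(r_i)·(f′(r_i))^{-1} mod 11^{i+2}, with f′(x) = 2x. Iterate:
  r_0 = 10 (mod 11)
  r_1 = 54 (mod 121)
  r_2 = 780 (mod 1331)
  r_3 = 4773 (mod 14641)
Final: r_3 = 4773, and one checks f(r_3) ≡ 0 mod 11^4.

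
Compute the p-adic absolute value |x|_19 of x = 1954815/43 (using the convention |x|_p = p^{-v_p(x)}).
|1954815/43|_19 = 1/130321

Step 1 — compute v_19(x) by factoring powers of 19 out of the numerator and denominator: v_19(1954815/43) = 4. Step 2 — apply |x|_p = p^{-v_p(x)} = 19^{-4} = 1/130321.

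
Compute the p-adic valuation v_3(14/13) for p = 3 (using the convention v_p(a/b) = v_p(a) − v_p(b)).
v_3(14/13) = 0

Factor powers of 3 from the numerator and denominator of the reduced fraction: 14 = 3^0 · 14 and 13 = 3^0 · 13. Apply v_p(a/b) = v_p(a) − v_p(b): v_3(14/13) = 0 − 0 = 0.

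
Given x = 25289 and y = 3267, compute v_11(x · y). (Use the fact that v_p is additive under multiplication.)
v_11(82619163) = 5

v_p(x) = 3 (factor: 25289 = 11^3 · 19); v_p(y) = 2 (factor: 3267 = 11^2 · 27). Additivity: v_p(xy) = v_p(x) + v_p(y) = 3 + 2 = 5. (Direct check: xy = 82619163 = 11^5 · (513).)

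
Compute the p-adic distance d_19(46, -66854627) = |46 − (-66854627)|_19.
d_19(46, -66854627) = 1/2476099

Step 1 — x − y = 46 − (-66854627) = 66854673. Step 2 — v_19(66854673) = 5 (factor: 66854673 = (19^5 · 27); the sign does not affect v_p). Step 3 — |x − y|_19 = 19^{-5} = 1/2476099.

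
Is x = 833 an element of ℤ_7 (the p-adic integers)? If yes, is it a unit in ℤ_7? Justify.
x ∈ ℤ_7 but not a unit; v_7(x) = 2 > 0

ℤ_7 = {x ∈ ℚ_7 : v_7(x) ≥ 0} and ℤ_7^× = {x ∈ ℤ_7 : v_7(x) = 0}. Here v_7(833) = v_7(num) − v_7(den) = 2; compare against these criteria.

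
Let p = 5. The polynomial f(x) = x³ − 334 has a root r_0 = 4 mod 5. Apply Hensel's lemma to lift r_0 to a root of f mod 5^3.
r_2 = 94 (mod 125)

Hensel: r_{i+1} = r_i − f(r_i)/f′(r_i) mod 5^{i+2}, where f′(x) = 3x². Iterate:
  r_0 = 4 (mod 5)
  r_1 = 19 (mod 25)
  r_2 = 94 (mod 125)
Final: r = 94 with f(r) ≡ 0 mod 5^3.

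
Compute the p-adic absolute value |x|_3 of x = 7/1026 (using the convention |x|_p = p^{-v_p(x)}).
|7/1026|_3 = 27

Step 1 — compute v_3(x) by factoring powers of 3 out of the numerator and denominator: v_3(7/1026) = -3. Step 2 — apply |x|_p = p^{-v_p(x)} = 3^{3} = 27.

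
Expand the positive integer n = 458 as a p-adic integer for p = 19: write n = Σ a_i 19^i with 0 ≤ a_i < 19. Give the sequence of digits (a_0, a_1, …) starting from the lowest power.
(a_0, a_1, …) = (2, 5, 1)

Repeated division by 19 gives the digits low-to-high: 458 = 2 + 5·19^1 + 1·19^2. Digit sequence: (2, 5, 1).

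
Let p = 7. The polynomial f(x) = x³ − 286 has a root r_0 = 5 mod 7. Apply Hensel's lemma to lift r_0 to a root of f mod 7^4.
r_3 = 1223 (mod 2401)

Hensel: r_{i+1} = r_i − f(r_i)/f′(r_i) mod 7^{i+2}, where f′(x) = 3x². Iterate:
  r_0 = 5 (mod 7)
  r_1 = 47 (mod 49)
  r_2 = 194 (mod 343)
  r_3 = 1223 (mod 2401)
Final: r = 1223 with f(r) ≡ 0 mod 7^4.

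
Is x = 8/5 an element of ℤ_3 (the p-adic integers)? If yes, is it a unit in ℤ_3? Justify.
x ∈ ℤ_3^× (unit); v_3(x) = 0

ℤ_3 = {x ∈ ℚ_3 : v_3(x) ≥ 0} and ℤ_3^× = {x ∈ ℤ_3 : v_3(x) = 0}. Here v_3(8/5) = v_3(num) − v_3(den) = 0; compare against these criteria.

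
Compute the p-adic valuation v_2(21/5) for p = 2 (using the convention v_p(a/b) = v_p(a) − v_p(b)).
v_2(21/5) = 0

Factor powers of 2 from the numerator and denominator of the reduced fraction: 21 = 2^0 · 21 and 5 = 2^0 · 5. Apply v_p(a/b) = v_p(a) − v_p(b): v_2(21/5) = 0 − 0 = 0.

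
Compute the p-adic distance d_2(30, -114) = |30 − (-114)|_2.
d_2(30, -114) = 1/16

Step 1 — x − y = 30 − (-114) = 144. Step 2 — v_2(144) = 4 (factor: 144 = (2^4 · 9); the sign does not affect v_p). Step 3 — |x − y|_2 = 2^{-4} = 1/16.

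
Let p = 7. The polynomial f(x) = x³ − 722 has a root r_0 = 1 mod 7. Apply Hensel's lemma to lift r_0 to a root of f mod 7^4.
r_3 = 1744 (mod 2401)

Hensel: r_{i+1} = r_i − f(r_i)/f′(r_i) mod 7^{i+2}, where f′(x) = 3x². Iterate:
  r_0 = 1 (mod 7)
  r_1 = 29 (mod 49)
  r_2 = 29 (mod 343)
  r_3 = 1744 (mod 2401)
Final: r = 1744 with f(r) ≡ 0 mod 7^4.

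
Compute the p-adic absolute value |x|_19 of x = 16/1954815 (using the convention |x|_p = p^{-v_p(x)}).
|16/1954815|_19 = 130321

Step 1 — compute v_19(x) by factoring powers of 19 out of the numerator and denominator: v_19(16/1954815) = -4. Step 2 — apply |x|_p = p^{-v_p(x)} = 19^{4} = 130321.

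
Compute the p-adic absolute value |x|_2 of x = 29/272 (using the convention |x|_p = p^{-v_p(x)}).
|29/272|_2 = 16

Step 1 — compute v_2(x) by factoring powers of 2 out of the numerator and denominator: v_2(29/272) = -4. Step 2 — apply |x|_p = p^{-v_p(x)} = 2^{4} = 16.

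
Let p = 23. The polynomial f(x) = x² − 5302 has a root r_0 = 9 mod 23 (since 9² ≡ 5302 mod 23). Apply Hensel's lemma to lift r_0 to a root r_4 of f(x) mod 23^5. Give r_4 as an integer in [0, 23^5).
r_4 = 4098080 (mod 6436343)

Hensel's recurrence: r_{i+1} = r_i − f(r_i)·(f′(r_i))^{-1} mod 23^{i+2}, with f′(x) = 2x. Iterate:
  r_0 = 9 (mod 23)
  r_1 = 446 (mod 529)
  r_2 = 9968 (mod 12167)
  r_3 = 180306 (mod 279841)
  r_4 = 4098080 (mod 6436343)
Final: r_4 = 4098080, and one checks f(r_4) ≡ 0 mod 23^5.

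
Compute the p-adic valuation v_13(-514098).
v_13(-514098) = 4

v_13(n) is the largest exponent k such that 13^k divides n. Factor out: -514098 = -13^4 · 18. (Sign doesn't affect v_p.) So v_13(-514098) = 4.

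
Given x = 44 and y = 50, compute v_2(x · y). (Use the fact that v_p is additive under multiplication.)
v_2(2200) = 3

v_p(x) = 2 (factor: 44 = 2^2 · 11); v_p(y) = 1 (factor: 50 = 2^1 · 25). Additivity: v_p(xy) = v_p(x) + v_p(y) = 2 + 1 = 3. (Direct check: xy = 2200 = 2^3 · (275).)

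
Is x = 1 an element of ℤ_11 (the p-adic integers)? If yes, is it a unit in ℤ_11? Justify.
x ∈ ℤ_11^× (unit); v_11(x) = 0

ℤ_11 = {x ∈ ℚ_11 : v_11(x) ≥ 0} and ℤ_11^× = {x ∈ ℤ_11 : v_11(x) = 0}. Here v_11(1) = v_11(num) − v_11(den) = 0; compare against these criteria.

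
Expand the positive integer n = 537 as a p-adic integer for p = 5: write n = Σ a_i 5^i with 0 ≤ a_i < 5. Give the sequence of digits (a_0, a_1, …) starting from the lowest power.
(a_0, a_1, …) = (2, 2, 1, 4)

Repeated division by 5 gives the digits low-to-high: 537 = 2 + 2·5^1 + 1·5^2 + 4·5^3. Digit sequence: (2, 2, 1, 4).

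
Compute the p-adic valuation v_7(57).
v_7(57) = 0

v_7(n) is the largest exponent k such that 7^k divides n. Factor out: 57 = 7^0 · 57. (Sign doesn't affect v_p.) So v_7(57) = 0.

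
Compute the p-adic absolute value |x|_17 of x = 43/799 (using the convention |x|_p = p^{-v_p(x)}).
|43/799|_17 = 17

Step 1 — compute v_17(x) by factoring powers of 17 out of the numerator and denominator: v_17(43/799) = -1. Step 2 — apply |x|_p = p^{-v_p(x)} = 17^{1} = 17.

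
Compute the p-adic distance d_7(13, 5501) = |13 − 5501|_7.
d_7(13, 5501) = 1/343

Step 1 — x − y = 13 − 5501 = -5488. Step 2 — v_7(-5488) = 3 (factor: -5488 = −(7^3 · 16); the sign does not affect v_p). Step 3 — |x − y|_7 = 7^{-3} = 1/343.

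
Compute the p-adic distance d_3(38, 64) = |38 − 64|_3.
d_3(38, 64) = 1

Step 1 — x − y = 38 − 64 = -26. Step 2 — v_3(-26) = 0 (factor: -26 = −(3^0 · 26); the sign does not affect v_p). Step 3 — |x − y|_3 = 3^{0} = 1.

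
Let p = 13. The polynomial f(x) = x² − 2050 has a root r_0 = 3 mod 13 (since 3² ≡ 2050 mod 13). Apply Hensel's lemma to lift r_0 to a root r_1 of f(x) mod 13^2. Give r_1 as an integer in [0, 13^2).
r_1 = 146 (mod 169)

Hensel's recurrence: r_{i+1} = r_i − f(r_i)·(f′(r_i))^{-1} mod 13^{i+2}, with f′(x) = 2x. Iterate:
  r_0 = 3 (mod 13)
  r_1 = 146 (mod 169)
Final: r_1 = 146, and one checks f(r_1) ≡ 0 mod 13^2.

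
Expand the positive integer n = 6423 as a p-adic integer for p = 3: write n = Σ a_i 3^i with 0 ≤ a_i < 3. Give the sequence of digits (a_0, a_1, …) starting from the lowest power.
(a_0, a_1, …) = (0, 2, 2, 0, 1, 2, 2, 2)

Repeated division by 3 gives the digits low-to-high: 6423 = 2·3^1 + 2·3^2 + 1·3^4 + 2·3^5 + 2·3^6 + 2·3^7. Digit sequence: (0, 2, 2, 0, 1, 2, 2, 2).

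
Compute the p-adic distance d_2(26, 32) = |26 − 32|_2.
d_2(26, 32) = 1/2

Step 1 — x − y = 26 − 32 = -6. Step 2 — v_2(-6) = 1 (factor: -6 = −(2^1 · 3); the sign does not affect v_p). Step 3 — |x − y|_2 = 2^{-1} = 1/2.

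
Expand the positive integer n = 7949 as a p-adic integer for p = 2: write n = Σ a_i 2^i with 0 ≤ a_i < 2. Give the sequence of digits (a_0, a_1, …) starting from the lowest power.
(a_0, a_1, …) = (1, 0, 1, 1, 0, 0, 0, 0, 1, 1, 1, 1, 1)

Repeated division by 2 gives the digits low-to-high: 7949 = 1 + 1·2^2 + 1·2^3 + 1·2^8 + 1·2^9 + 1·2^10 + 1·2^11 + 1·2^12. Digit sequence: (1, 0, 1, 1, 0, 0, 0, 0, 1, 1, 1, 1, 1).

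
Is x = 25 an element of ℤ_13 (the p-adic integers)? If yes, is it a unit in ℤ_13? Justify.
x ∈ ℤ_13^× (unit); v_13(x) = 0

ℤ_13 = {x ∈ ℚ_13 : v_13(x) ≥ 0} and ℤ_13^× = {x ∈ ℤ_13 : v_13(x) = 0}. Here v_13(25) = v_13(num) − v_13(den) = 0; compare against these criteria.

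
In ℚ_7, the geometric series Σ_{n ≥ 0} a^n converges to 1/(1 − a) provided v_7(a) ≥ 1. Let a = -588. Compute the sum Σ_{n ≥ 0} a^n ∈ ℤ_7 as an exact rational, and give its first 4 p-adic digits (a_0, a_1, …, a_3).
Σ a^n = 1/(1 − a) = 1/589;  first 4 digits = (1, 0, 2, 5)

v_7(a) = 2 ≥ 1, so the series converges in ℤ_7 to 1/(1 − a) = 1/(1 − (-588)) = 1/589. Expand this rational in ℤ_7: compute digits iteratively via d_i = x_i mod 7, x_{i+1} = (x_i − d_i)/7. The first 4 digits are (1, 0, 2, 5).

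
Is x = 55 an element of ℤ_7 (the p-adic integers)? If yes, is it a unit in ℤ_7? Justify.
x ∈ ℤ_7^× (unit); v_7(x) = 0

ℤ_7 = {x ∈ ℚ_7 : v_7(x) ≥ 0} and ℤ_7^× = {x ∈ ℤ_7 : v_7(x) = 0}. Here v_7(55) = v_7(num) − v_7(den) = 0; compare against these criteria.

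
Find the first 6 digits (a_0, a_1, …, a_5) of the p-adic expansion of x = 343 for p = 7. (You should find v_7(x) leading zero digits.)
(a_0, …, a_5) = (0, 0, 0, 1, 0, 0)

v_7(343) = 3, so a_0 = ... = a_2 = 0. Factor out: x = 7^3 · u with u = 1 a unit in ℤ_7. Expand u iteratively via a_{v+i} = u_i mod 7, u_{i+1} = (u_i − a_{v+i})/7:
  u_0 = 1;  a_3 = 1;  u_1 = (u_0 − 1)/7 = 0
  u_1 = 0;  a_4 = 0;  u_2 = (u_1 − 0)/7 = 0
  u_2 = 0;  a_5 = 0;  u_3 = (u_2 − 0)/7 = 0
Digits: (0, 0, 0, 1, 0, 0).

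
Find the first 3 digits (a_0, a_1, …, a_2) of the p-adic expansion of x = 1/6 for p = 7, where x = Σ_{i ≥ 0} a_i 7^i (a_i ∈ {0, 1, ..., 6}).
(a_0, …, a_2) = (6, 5, 5)

v_7(1/6) = 0 (numerator and denominator both coprime to 7), so x ∈ ℤ_7^×. Compute digits iteratively via a_i = x_i mod 7, x_{i+1} = (x_i − a_i)/7, with x_0 = x:
  x_0 = 1/6;  a_0 = 6;  x_1 = (x_0 − 6)/7 = -5/6
  x_1 = -5/6;  a_1 = 5;  x_2 = (x_1 − 5)/7 = -5/6
  x_2 = -5/6;  a_2 = 5;  x_3 = (x_2 − 5)/7 = -5/6
Digits: (6, 5, 5).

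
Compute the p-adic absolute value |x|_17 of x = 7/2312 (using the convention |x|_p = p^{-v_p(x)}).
|7/2312|_17 = 289

Step 1 — compute v_17(x) by factoring powers of 17 out of the numerator and denominator: v_17(7/2312) = -2. Step 2 — apply |x|_p = p^{-v_p(x)} = 17^{2} = 289.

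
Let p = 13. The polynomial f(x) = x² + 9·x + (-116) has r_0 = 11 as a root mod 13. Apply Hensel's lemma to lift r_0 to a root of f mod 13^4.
r_3 = 27571 (mod 28561)

Hensel: r_{i+1} = r_i − f(r_i)·(f′(r_i))^{-1} mod 13^{i+2}, f′(x) = 2x + 9. Iterate:
  r_0 = 11 (mod 13)
  r_1 = 24 (mod 169)
  r_2 = 1207 (mod 2197)
  r_3 = 27571 (mod 28561)
Final: r = 27571 satisfies f(r) ≡ 0 mod 13^4.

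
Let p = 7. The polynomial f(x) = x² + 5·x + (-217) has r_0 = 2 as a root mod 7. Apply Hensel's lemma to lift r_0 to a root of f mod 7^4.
r_3 = 128 (mod 2401)

Hensel: r_{i+1} = r_i − f(r_i)·(f′(r_i))^{-1} mod 7^{i+2}, f′(x) = 2x + 5. Iterate:
  r_0 = 2 (mod 7)
  r_1 = 30 (mod 49)
  r_2 = 128 (mod 343)
  r_3 = 128 (mod 2401)
Final: r = 128 satisfies f(r) ≡ 0 mod 7^4.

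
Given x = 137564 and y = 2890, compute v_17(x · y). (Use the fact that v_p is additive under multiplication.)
v_17(397559960) = 5

v_p(x) = 3 (factor: 137564 = 17^3 · 28); v_p(y) = 2 (factor: 2890 = 17^2 · 10). Additivity: v_p(xy) = v_p(x) + v_p(y) = 3 + 2 = 5. (Direct check: xy = 397559960 = 17^5 · (280).)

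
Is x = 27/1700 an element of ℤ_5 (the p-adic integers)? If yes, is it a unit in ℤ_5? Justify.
x ∉ ℤ_5 (v_5(x) = -2 < 0)

ℤ_5 = {x ∈ ℚ_5 : v_5(x) ≥ 0} and ℤ_5^× = {x ∈ ℤ_5 : v_5(x) = 0}. Here v_5(27/1700) = v_5(num) − v_5(den) = -2; compare against these criteria.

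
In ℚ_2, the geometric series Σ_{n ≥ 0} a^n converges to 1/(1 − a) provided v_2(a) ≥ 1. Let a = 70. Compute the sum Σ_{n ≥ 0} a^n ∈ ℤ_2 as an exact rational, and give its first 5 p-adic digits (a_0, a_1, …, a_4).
Σ a^n = 1/(1 − a) = -1/69;  first 5 digits = (1, 1, 0, 0, 1)

v_2(a) = 1 ≥ 1, so the series converges in ℤ_2 to 1/(1 − a) = 1/(1 − 70) = -1/69. Expand this rational in ℤ_2: compute digits iteratively via d_i = x_i mod 2, x_{i+1} = (x_i − d_i)/2. The first 5 digits are (1, 1, 0, 0, 1).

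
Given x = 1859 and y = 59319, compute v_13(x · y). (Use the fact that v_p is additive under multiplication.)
v_13(110274021) = 5

v_p(x) = 2 (factor: 1859 = 13^2 · 11); v_p(y) = 3 (factor: 59319 = 13^3 · 27). Additivity: v_p(xy) = v_p(x) + v_p(y) = 2 + 3 = 5. (Direct check: xy = 110274021 = 13^5 · (297).)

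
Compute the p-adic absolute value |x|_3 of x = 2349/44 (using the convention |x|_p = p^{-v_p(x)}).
|2349/44|_3 = 1/81

Step 1 — compute v_3(x) by factoring powers of 3 out of the numerator and denominator: v_3(2349/44) = 4. Step 2 — apply |x|_p = p^{-v_p(x)} = 3^{-4} = 1/81.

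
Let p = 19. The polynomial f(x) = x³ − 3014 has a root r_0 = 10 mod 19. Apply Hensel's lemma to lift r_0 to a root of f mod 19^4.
r_3 = 2936 (mod 130321)

Hensel: r_{i+1} = r_i − f(r_i)/f′(r_i) mod 19^{i+2}, where f′(x) = 3x². Iterate:
  r_0 = 10 (mod 19)
  r_1 = 48 (mod 361)
  r_2 = 2936 (mod 6859)
  r_3 = 2936 (mod 130321)
Final: r = 2936 with f(r) ≡ 0 mod 19^4.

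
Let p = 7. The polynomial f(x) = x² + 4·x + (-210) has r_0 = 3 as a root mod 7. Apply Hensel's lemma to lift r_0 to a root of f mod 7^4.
r_3 = 1340 (mod 2401)

Hensel: r_{i+1} = r_i − f(r_i)·(f′(r_i))^{-1} mod 7^{i+2}, f′(x) = 2x + 4. Iterate:
  r_0 = 3 (mod 7)
  r_1 = 17 (mod 49)
  r_2 = 311 (mod 343)
  r_3 = 1340 (mod 2401)
Final: r = 1340 satisfies f(r) ≡ 0 mod 7^4.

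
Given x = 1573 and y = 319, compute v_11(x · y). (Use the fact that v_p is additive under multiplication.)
v_11(501787) = 3

v_p(x) = 2 (factor: 1573 = 11^2 · 13); v_p(y) = 1 (factor: 319 = 11^1 · 29). Additivity: v_p(xy) = v_p(x) + v_p(y) = 2 + 1 = 3. (Direct check: xy = 501787 = 11^3 · (377).)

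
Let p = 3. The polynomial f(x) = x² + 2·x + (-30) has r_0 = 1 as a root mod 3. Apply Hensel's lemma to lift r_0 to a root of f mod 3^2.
r_1 = 1 (mod 9)

Hensel: r_{i+1} = r_i − f(r_i)·(f′(r_i))^{-1} mod 3^{i+2}, f′(x) = 2x + 2. Iterate:
  r_0 = 1 (mod 3)
  r_1 = 1 (mod 9)
Final: r = 1 satisfies f(r) ≡ 0 mod 3^2.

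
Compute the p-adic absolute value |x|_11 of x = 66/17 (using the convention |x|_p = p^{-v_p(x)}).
|66/17|_11 = 1/11

Step 1 — compute v_11(x) by factoring powers of 11 out of the numerator and denominator: v_11(66/17) = 1. Step 2 — apply |x|_p = p^{-v_p(x)} = 11^{-1} = 1/11.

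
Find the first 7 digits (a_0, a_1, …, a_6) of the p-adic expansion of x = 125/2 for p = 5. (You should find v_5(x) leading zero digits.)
(a_0, …, a_6) = (0, 0, 0, 3, 2, 2, 2)

v_5(125/2) = 3, so a_0 = ... = a_2 = 0. Factor out: x = 5^3 · u with u = 1/2 a unit in ℤ_5. Expand u iteratively via a_{v+i} = u_i mod 5, u_{i+1} = (u_i − a_{v+i})/5:
  u_0 = 1/2;  a_3 = 3;  u_1 = (u_0 − 3)/5 = -1/2
  u_1 = -1/2;  a_4 = 2;  u_2 = (u_1 − 2)/5 = -1/2
  u_2 = -1/2;  a_5 = 2;  u_3 = (u_2 − 2)/5 = -1/2
  u_3 = -1/2;  a_6 = 2;  u_4 = (u_3 − 2)/5 = -1/2
Digits: (0, 0, 0, 3, 2, 2, 2).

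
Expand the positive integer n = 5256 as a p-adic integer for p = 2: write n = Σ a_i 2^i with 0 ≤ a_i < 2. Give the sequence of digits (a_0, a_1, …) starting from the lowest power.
(a_0, a_1, …) = (0, 0, 0, 1, 0, 0, 0, 1, 0, 0, 1, 0, 1)

Repeated division by 2 gives the digits low-to-high: 5256 = 1·2^3 + 1·2^7 + 1·2^10 + 1·2^12. Digit sequence: (0, 0, 0, 1, 0, 0, 0, 1, 0, 0, 1, 0, 1).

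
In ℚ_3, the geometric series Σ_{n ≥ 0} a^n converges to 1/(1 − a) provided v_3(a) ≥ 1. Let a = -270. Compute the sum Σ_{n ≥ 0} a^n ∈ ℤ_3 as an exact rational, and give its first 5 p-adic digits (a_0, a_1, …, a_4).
Σ a^n = 1/(1 − a) = 1/271;  first 5 digits = (1, 0, 0, 2, 2)

v_3(a) = 3 ≥ 1, so the series converges in ℤ_3 to 1/(1 − a) = 1/(1 − (-270)) = 1/271. Expand this rational in ℤ_3: compute digits iteratively via d_i = x_i mod 3, x_{i+1} = (x_i − d_i)/3. The first 5 digits are (1, 0, 0, 2, 2).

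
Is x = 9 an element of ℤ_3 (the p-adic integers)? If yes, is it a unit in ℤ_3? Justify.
x ∈ ℤ_3 but not a unit; v_3(x) = 2 > 0

ℤ_3 = {x ∈ ℚ_3 : v_3(x) ≥ 0} and ℤ_3^× = {x ∈ ℤ_3 : v_3(x) = 0}. Here v_3(9) = v_3(num) − v_3(den) = 2; compare against these criteria.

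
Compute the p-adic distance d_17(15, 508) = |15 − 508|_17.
d_17(15, 508) = 1/17

Step 1 — x − y = 15 − 508 = -493. Step 2 — v_17(-493) = 1 (factor: -493 = −(17^1 · 29); the sign does not affect v_p). Step 3 — |x − y|_17 = 17^{-1} = 1/17.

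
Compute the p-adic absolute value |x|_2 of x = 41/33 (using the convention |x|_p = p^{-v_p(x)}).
|41/33|_2 = 1

Step 1 — compute v_2(x) by factoring powers of 2 out of the numerator and denominator: v_2(41/33) = 0. Step 2 — apply |x|_p = p^{-v_p(x)} = 2^{0} = 1.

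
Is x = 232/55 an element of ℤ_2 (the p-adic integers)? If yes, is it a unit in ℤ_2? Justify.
x ∈ ℤ_2 but not a unit; v_2(x) = 3 > 0

ℤ_2 = {x ∈ ℚ_2 : v_2(x) ≥ 0} and ℤ_2^× = {x ∈ ℤ_2 : v_2(x) = 0}. Here v_2(232/55) = v_2(num) − v_2(den) = 3; compare against these criteria.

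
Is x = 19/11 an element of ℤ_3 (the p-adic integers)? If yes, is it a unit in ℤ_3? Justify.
x ∈ ℤ_3^× (unit); v_3(x) = 0

ℤ_3 = {x ∈ ℚ_3 : v_3(x) ≥ 0} and ℤ_3^× = {x ∈ ℤ_3 : v_3(x) = 0}. Here v_3(19/11) = v_3(num) − v_3(den) = 0; compare against these criteria.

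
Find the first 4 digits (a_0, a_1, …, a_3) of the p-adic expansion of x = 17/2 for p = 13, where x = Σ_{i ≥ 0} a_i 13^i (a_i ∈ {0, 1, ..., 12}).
(a_0, …, a_3) = (2, 7, 6, 6)

v_13(17/2) = 0 (numerator and denominator both coprime to 13), so x ∈ ℤ_13^×. Compute digits iteratively via a_i = x_i mod 13, x_{i+1} = (x_i − a_i)/13, with x_0 = x:
  x_0 = 17/2;  a_0 = 2;  x_1 = (x_0 − 2)/13 = 1/2
  x_1 = 1/2;  a_1 = 7;  x_2 = (x_1 − 7)/13 = -1/2
  x_2 = -1/2;  a_2 = 6;  x_3 = (x_2 − 6)/13 = -1/2
  x_3 = -1/2;  a_3 = 6;  x_4 = (x_3 − 6)/13 = -1/2
Digits: (2, 7, 6, 6).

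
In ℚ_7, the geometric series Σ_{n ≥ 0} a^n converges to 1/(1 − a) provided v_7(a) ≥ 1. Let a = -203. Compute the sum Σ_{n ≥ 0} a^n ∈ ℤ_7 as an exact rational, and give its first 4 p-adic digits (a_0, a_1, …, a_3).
Σ a^n = 1/(1 − a) = 1/204;  first 4 digits = (1, 6, 3, 6)

v_7(a) = 1 ≥ 1, so the series converges in ℤ_7 to 1/(1 − a) = 1/(1 − (-203)) = 1/204. Expand this rational in ℤ_7: compute digits iteratively via d_i = x_i mod 7, x_{i+1} = (x_i − d_i)/7. The first 4 digits are (1, 6, 3, 6).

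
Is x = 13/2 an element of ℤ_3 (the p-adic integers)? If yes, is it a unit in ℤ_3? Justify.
x ∈ ℤ_3^× (unit); v_3(x) = 0

ℤ_3 = {x ∈ ℚ_3 : v_3(x) ≥ 0} and ℤ_3^× = {x ∈ ℤ_3 : v_3(x) = 0}. Here v_3(13/2) = v_3(num) − v_3(den) = 0; compare against these criteria.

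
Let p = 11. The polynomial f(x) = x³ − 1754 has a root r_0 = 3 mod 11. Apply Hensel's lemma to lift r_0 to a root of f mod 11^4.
r_3 = 4777 (mod 14641)

Hensel: r_{i+1} = r_i − f(r_i)/f′(r_i) mod 11^{i+2}, where f′(x) = 3x². Iterate:
  r_0 = 3 (mod 11)
  r_1 = 58 (mod 121)
  r_2 = 784 (mod 1331)
  r_3 = 4777 (mod 14641)
Final: r = 4777 with f(r) ≡ 0 mod 11^4.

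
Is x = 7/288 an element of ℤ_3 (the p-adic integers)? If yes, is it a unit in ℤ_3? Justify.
x ∉ ℤ_3 (v_3(x) = -2 < 0)

ℤ_3 = {x ∈ ℚ_3 : v_3(x) ≥ 0} and ℤ_3^× = {x ∈ ℤ_3 : v_3(x) = 0}. Here v_3(7/288) = v_3(num) − v_3(den) = -2; compare against these criteria.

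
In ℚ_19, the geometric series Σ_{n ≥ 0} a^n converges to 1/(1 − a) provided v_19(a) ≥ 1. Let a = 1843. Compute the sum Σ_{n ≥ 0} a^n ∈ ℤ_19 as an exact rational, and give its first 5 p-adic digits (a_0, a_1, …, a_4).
Σ a^n = 1/(1 − a) = -1/1842;  first 5 digits = (1, 2, 9, 9, 7)

v_19(a) = 1 ≥ 1, so the series converges in ℤ_19 to 1/(1 − a) = 1/(1 − 1843) = -1/1842. Expand this rational in ℤ_19: compute digits iteratively via d_i = x_i mod 19, x_{i+1} = (x_i − d_i)/19. The first 5 digits are (1, 2, 9, 9, 7).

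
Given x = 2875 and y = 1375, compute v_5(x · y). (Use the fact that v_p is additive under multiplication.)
v_5(3953125) = 6

v_p(x) = 3 (factor: 2875 = 5^3 · 23); v_p(y) = 3 (factor: 1375 = 5^3 · 11). Additivity: v_p(xy) = v_p(x) + v_p(y) = 3 + 3 = 6. (Direct check: xy = 3953125 = 5^6 · (253).)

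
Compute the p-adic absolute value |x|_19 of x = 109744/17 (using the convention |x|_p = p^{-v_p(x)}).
|109744/17|_19 = 1/6859

Step 1 — compute v_19(x) by factoring powers of 19 out of the numerator and denominator: v_19(109744/17) = 3. Step 2 — apply |x|_p = p^{-v_p(x)} = 19^{-3} = 1/6859.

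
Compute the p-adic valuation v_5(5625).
v_5(5625) = 4

v_5(n) is the largest exponent k such that 5^k divides n. Factor out: 5625 = 5^4 · 9. (Sign doesn't affect v_p.) So v_5(5625) = 4.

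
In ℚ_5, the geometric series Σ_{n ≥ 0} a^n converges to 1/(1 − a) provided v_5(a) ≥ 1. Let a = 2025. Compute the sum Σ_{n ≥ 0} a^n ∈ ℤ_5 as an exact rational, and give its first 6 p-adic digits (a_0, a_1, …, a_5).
Σ a^n = 1/(1 − a) = -1/2024;  first 6 digits = (1, 0, 1, 1, 4, 2)

v_5(a) = 2 ≥ 1, so the series converges in ℤ_5 to 1/(1 − a) = 1/(1 − 2025) = -1/2024. Expand this rational in ℤ_5: compute digits iteratively via d_i = x_i mod 5, x_{i+1} = (x_i − d_i)/5. The first 6 digits are (1, 0, 1, 1, 4, 2).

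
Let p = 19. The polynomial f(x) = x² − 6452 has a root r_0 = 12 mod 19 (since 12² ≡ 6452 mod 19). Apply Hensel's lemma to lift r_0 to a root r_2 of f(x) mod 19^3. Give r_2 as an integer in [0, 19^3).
r_2 = 2501 (mod 6859)

Hensel's recurrence: r_{i+1} = r_i − f(r_i)·(f′(r_i))^{-1} mod 19^{i+2}, with f′(x) = 2x. Iterate:
  r_0 = 12 (mod 19)
  r_1 = 335 (mod 361)
  r_2 = 2501 (mod 6859)
Final: r_2 = 2501, and one checks f(r_2) ≡ 0 mod 19^3.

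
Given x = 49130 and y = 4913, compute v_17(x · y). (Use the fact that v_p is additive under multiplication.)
v_17(241375690) = 6

v_p(x) = 3 (factor: 49130 = 17^3 · 10); v_p(y) = 3 (factor: 4913 = 17^3 · 1). Additivity: v_p(xy) = v_p(x) + v_p(y) = 3 + 3 = 6. (Direct check: xy = 241375690 = 17^6 · (10).)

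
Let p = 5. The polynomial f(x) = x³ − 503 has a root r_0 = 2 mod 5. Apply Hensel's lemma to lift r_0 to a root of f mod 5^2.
r_1 = 12 (mod 25)

Hensel: r_{i+1} = r_i − f(r_i)/f′(r_i) mod 5^{i+2}, where f′(x) = 3x². Iterate:
  r_0 = 2 (mod 5)
  r_1 = 12 (mod 25)
Final: r = 12 with f(r) ≡ 0 mod 5^2.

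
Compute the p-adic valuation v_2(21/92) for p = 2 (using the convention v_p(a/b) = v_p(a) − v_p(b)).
v_2(21/92) = -2

Factor powers of 2 from the numerator and denominator of the reduced fraction: 21 = 2^0 · 21 and 92 = 2^2 · 23. Apply v_p(a/b) = v_p(a) − v_p(b): v_2(21/92) = 0 − 2 = -2.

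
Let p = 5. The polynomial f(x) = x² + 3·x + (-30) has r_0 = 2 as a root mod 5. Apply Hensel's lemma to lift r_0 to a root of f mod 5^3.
r_2 = 62 (mod 125)

Hensel: r_{i+1} = r_i − f(r_i)·(f′(r_i))^{-1} mod 5^{i+2}, f′(x) = 2x + 3. Iterate:
  r_0 = 2 (mod 5)
  r_1 = 12 (mod 25)
  r_2 = 62 (mod 125)
Final: r = 62 satisfies f(r) ≡ 0 mod 5^3.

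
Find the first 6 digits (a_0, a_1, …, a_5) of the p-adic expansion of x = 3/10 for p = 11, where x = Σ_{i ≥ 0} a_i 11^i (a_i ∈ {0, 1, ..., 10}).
(a_0, …, a_5) = (8, 7, 7, 7, 7, 7)

v_11(3/10) = 0 (numerator and denominator both coprime to 11), so x ∈ ℤ_11^×. Compute digits iteratively via a_i = x_i mod 11, x_{i+1} = (x_i − a_i)/11, with x_0 = x:
  x_0 = 3/10;  a_0 = 8;  x_1 = (x_0 − 8)/11 = -7/10
  x_1 = -7/10;  a_1 = 7;  x_2 = (x_1 − 7)/11 = -7/10
  x_2 = -7/10;  a_2 = 7;  x_3 = (x_2 − 7)/11 = -7/10
  x_3 = -7/10;  a_3 = 7;  x_4 = (x_3 − 7)/11 = -7/10
  x_4 = -7/10;  a_4 = 7;  x_5 = (x_4 − 7)/11 = -7/10
  x_5 = -7/10;  a_5 = 7;  x_6 = (x_5 − 7)/11 = -7/10
Digits: (8, 7, 7, 7, 7, 7).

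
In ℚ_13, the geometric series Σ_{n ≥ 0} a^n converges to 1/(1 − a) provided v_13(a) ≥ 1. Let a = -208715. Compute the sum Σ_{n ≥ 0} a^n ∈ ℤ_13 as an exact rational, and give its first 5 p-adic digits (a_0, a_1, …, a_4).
Σ a^n = 1/(1 − a) = 1/208716;  first 5 digits = (1, 0, 0, 9, 5)

v_13(a) = 3 ≥ 1, so the series converges in ℤ_13 to 1/(1 − a) = 1/(1 − (-208715)) = 1/208716. Expand this rational in ℤ_13: compute digits iteratively via d_i = x_i mod 13, x_{i+1} = (x_i − d_i)/13. The first 5 digits are (1, 0, 0, 9, 5).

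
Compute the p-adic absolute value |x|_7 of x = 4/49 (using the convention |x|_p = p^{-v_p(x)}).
|4/49|_7 = 49

Step 1 — compute v_7(x) by factoring powers of 7 out of the numerator and denominator: v_7(4/49) = -2. Step 2 — apply |x|_p = p^{-v_p(x)} = 7^{2} = 49.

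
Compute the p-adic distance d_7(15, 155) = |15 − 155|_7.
d_7(15, 155) = 1/7

Step 1 — x − y = 15 − 155 = -140. Step 2 — v_7(-140) = 1 (factor: -140 = −(7^1 · 20); the sign does not affect v_p). Step 3 — |x − y|_7 = 7^{-1} = 1/7.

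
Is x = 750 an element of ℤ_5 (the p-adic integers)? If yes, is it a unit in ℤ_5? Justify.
x ∈ ℤ_5 but not a unit; v_5(x) = 3 > 0

ℤ_5 = {x ∈ ℚ_5 : v_5(x) ≥ 0} and ℤ_5^× = {x ∈ ℤ_5 : v_5(x) = 0}. Here v_5(750) = v_5(num) − v_5(den) = 3; compare against these criteria.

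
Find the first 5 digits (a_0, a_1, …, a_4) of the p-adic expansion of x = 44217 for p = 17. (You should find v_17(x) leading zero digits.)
(a_0, …, a_4) = (0, 0, 0, 9, 0)

v_17(44217) = 3, so a_0 = ... = a_2 = 0. Factor out: x = 17^3 · u with u = 9 a unit in ℤ_17. Expand u iteratively via a_{v+i} = u_i mod 17, u_{i+1} = (u_i − a_{v+i})/17:
  u_0 = 9;  a_3 = 9;  u_1 = (u_0 − 9)/17 = 0
  u_1 = 0;  a_4 = 0;  u_2 = (u_1 − 0)/17 = 0
Digits: (0, 0, 0, 9, 0).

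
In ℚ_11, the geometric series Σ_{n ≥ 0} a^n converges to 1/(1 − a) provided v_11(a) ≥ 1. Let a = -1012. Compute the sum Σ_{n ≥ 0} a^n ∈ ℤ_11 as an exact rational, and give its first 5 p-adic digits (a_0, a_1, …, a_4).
Σ a^n = 1/(1 − a) = 1/1013;  first 5 digits = (1, 7, 7, 0, 2)

v_11(a) = 1 ≥ 1, so the series converges in ℤ_11 to 1/(1 − a) = 1/(1 − (-1012)) = 1/1013. Expand this rational in ℤ_11: compute digits iteratively via d_i = x_i mod 11, x_{i+1} = (x_i − d_i)/11. The first 5 digits are (1, 7, 7, 0, 2).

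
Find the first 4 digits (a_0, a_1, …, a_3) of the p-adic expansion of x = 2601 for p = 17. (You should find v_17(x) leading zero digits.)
(a_0, …, a_3) = (0, 0, 9, 0)

v_17(2601) = 2, so a_0 = ... = a_1 = 0. Factor out: x = 17^2 · u with u = 9 a unit in ℤ_17. Expand u iteratively via a_{v+i} = u_i mod 17, u_{i+1} = (u_i − a_{v+i})/17:
  u_0 = 9;  a_2 = 9;  u_1 = (u_0 − 9)/17 = 0
  u_1 = 0;  a_3 = 0;  u_2 = (u_1 − 0)/17 = 0
Digits: (0, 0, 9, 0).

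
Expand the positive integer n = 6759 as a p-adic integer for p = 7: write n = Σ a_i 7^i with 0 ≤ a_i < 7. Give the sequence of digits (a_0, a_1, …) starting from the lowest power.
(a_0, a_1, …) = (4, 6, 4, 5, 2)

Repeated division by 7 gives the digits low-to-high: 6759 = 4 + 6·7^1 + 4·7^2 + 5·7^3 + 2·7^4. Digit sequence: (4, 6, 4, 5, 2).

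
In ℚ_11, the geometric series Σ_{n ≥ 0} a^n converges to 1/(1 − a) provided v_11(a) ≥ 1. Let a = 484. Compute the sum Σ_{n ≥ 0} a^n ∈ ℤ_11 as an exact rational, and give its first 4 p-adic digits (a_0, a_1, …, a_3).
Σ a^n = 1/(1 − a) = -1/483;  first 4 digits = (1, 0, 4, 0)

v_11(a) = 2 ≥ 1, so the series converges in ℤ_11 to 1/(1 − a) = 1/(1 − 484) = -1/483. Expand this rational in ℤ_11: compute digits iteratively via d_i = x_i mod 11, x_{i+1} = (x_i − d_i)/11. The first 4 digits are (1, 0, 4, 0).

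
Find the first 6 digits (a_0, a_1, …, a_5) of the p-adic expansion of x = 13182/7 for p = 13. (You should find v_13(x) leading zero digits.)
(a_0, …, a_5) = (0, 0, 0, 12, 1, 11)

v_13(13182/7) = 3, so a_0 = ... = a_2 = 0. Factor out: x = 13^3 · u with u = 6/7 a unit in ℤ_13. Expand u iteratively via a_{v+i} = u_i mod 13, u_{i+1} = (u_i − a_{v+i})/13:
  u_0 = 6/7;  a_3 = 12;  u_1 = (u_0 − 12)/13 = -6/7
  u_1 = -6/7;  a_4 = 1;  u_2 = (u_1 − 1)/13 = -1/7
  u_2 = -1/7;  a_5 = 11;  u_3 = (u_2 − 11)/13 = -6/7
Digits: (0, 0, 0, 12, 1, 11).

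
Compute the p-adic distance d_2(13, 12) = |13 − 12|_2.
d_2(13, 12) = 1

Step 1 — x − y = 13 − 12 = 1. Step 2 — v_2(1) = 0 (factor: 1 = (2^0 · 1); the sign does not affect v_p). Step 3 — |x − y|_2 = 2^{0} = 1.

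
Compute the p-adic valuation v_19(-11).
v_19(-11) = 0

v_19(n) is the largest exponent k such that 19^k divides n. Factor out: -11 = -19^0 · 11. (Sign doesn't affect v_p.) So v_19(-11) = 0.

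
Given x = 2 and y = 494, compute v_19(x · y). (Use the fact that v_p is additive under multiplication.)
v_19(988) = 1

v_p(x) = 0 (factor: 2 = 19^0 · 2); v_p(y) = 1 (factor: 494 = 19^1 · 26). Additivity: v_p(xy) = v_p(x) + v_p(y) = 0 + 1 = 1. (Direct check: xy = 988 = 19^1 · (52).)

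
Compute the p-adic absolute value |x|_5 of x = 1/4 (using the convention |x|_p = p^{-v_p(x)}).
|1/4|_5 = 1

Step 1 — compute v_5(x) by factoring powers of 5 out of the numerator and denominator: v_5(1/4) = 0. Step 2 — apply |x|_p = p^{-v_p(x)} = 5^{0} = 1.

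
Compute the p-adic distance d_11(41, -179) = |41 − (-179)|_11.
d_11(41, -179) = 1/11

Step 1 — x − y = 41 − (-179) = 220. Step 2 — v_11(220) = 1 (factor: 220 = (11^1 · 20); the sign does not affect v_p). Step 3 — |x − y|_11 = 11^{-1} = 1/11.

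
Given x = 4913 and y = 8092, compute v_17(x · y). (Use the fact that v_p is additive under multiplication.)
v_17(39755996) = 5

v_p(x) = 3 (factor: 4913 = 17^3 · 1); v_p(y) = 2 (factor: 8092 = 17^2 · 28). Additivity: v_p(xy) = v_p(x) + v_p(y) = 3 + 2 = 5. (Direct check: xy = 39755996 = 17^5 · (28).)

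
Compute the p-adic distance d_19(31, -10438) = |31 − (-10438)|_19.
d_19(31, -10438) = 1/361

Step 1 — x − y = 31 − (-10438) = 10469. Step 2 — v_19(10469) = 2 (factor: 10469 = (19^2 · 29); the sign does not affect v_p). Step 3 — |x − y|_19 = 19^{-2} = 1/361.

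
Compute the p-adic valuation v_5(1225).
v_5(1225) = 2

v_5(n) is the largest exponent k such that 5^k divides n. Factor out: 1225 = 5^2 · 49. (Sign doesn't affect v_p.) So v_5(1225) = 2.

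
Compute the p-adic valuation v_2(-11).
v_2(-11) = 0

v_2(n) is the largest exponent k such that 2^k divides n. Factor out: -11 = -2^0 · 11. (Sign doesn't affect v_p.) So v_2(-11) = 0.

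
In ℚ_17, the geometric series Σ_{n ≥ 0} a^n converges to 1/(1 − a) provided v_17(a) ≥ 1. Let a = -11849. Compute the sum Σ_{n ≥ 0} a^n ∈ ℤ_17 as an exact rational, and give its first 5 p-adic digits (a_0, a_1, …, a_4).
Σ a^n = 1/(1 − a) = 1/11850;  first 5 digits = (1, 0, 10, 14, 14)

v_17(a) = 2 ≥ 1, so the series converges in ℤ_17 to 1/(1 − a) = 1/(1 − (-11849)) = 1/11850. Expand this rational in ℤ_17: compute digits iteratively via d_i = x_i mod 17, x_{i+1} = (x_i − d_i)/17. The first 5 digits are (1, 0, 10, 14, 14).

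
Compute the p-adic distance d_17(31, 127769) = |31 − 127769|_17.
d_17(31, 127769) = 1/4913

Step 1 — x − y = 31 − 127769 = -127738. Step 2 — v_17(-127738) = 3 (factor: -127738 = −(17^3 · 26); the sign does not affect v_p). Step 3 — |x − y|_17 = 17^{-3} = 1/4913.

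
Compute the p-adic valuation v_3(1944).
v_3(1944) = 5

v_3(n) is the largest exponent k such that 3^k divides n. Factor out: 1944 = 3^5 · 8. (Sign doesn't affect v_p.) So v_3(1944) = 5.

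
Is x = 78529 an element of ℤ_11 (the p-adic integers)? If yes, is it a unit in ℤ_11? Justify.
x ∈ ℤ_11 but not a unit; v_11(x) = 3 > 0

ℤ_11 = {x ∈ ℚ_11 : v_11(x) ≥ 0} and ℤ_11^× = {x ∈ ℤ_11 : v_11(x) = 0}. Here v_11(78529) = v_11(num) − v_11(den) = 3; compare against these criteria.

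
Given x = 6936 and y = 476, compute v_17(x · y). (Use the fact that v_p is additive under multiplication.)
v_17(3301536) = 3

v_p(x) = 2 (factor: 6936 = 17^2 · 24); v_p(y) = 1 (factor: 476 = 17^1 · 28). Additivity: v_p(xy) = v_p(x) + v_p(y) = 2 + 1 = 3. (Direct check: xy = 3301536 = 17^3 · (672).)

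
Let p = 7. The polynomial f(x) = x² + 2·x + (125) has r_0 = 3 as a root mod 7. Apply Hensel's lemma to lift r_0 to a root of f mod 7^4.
r_3 = 108 (mod 2401)

Hensel: r_{i+1} = r_i − f(r_i)·(f′(r_i))^{-1} mod 7^{i+2}, f′(x) = 2x + 2. Iterate:
  r_0 = 3 (mod 7)
  r_1 = 10 (mod 49)
  r_2 = 108 (mod 343)
  r_3 = 108 (mod 2401)
Final: r = 108 satisfies f(r) ≡ 0 mod 7^4.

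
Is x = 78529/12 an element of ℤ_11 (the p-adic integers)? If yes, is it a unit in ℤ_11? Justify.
x ∈ ℤ_11 but not a unit; v_11(x) = 3 > 0

ℤ_11 = {x ∈ ℚ_11 : v_11(x) ≥ 0} and ℤ_11^× = {x ∈ ℤ_11 : v_11(x) = 0}. Here v_11(78529/12) = v_11(num) − v_11(den) = 3; compare against these criteria.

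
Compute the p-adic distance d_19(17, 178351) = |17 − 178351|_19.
d_19(17, 178351) = 1/6859

Step 1 — x − y = 17 − 178351 = -178334. Step 2 — v_19(-178334) = 3 (factor: -178334 = −(19^3 · 26); the sign does not affect v_p). Step 3 — |x − y|_19 = 19^{-3} = 1/6859.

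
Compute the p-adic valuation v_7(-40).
v_7(-40) = 0

v_7(n) is the largest exponent k such that 7^k divides n. Factor out: -40 = -7^0 · 40. (Sign doesn't affect v_p.) So v_7(-40) = 0.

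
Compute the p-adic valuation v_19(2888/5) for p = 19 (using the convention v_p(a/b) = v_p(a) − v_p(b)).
v_19(2888/5) = 2

Factor powers of 19 from the numerator and denominator of the reduced fraction: 2888 = 19^2 · 8 and 5 = 19^0 · 5. Apply v_p(a/b) = v_p(a) − v_p(b): v_19(2888/5) = 2 − 0 = 2.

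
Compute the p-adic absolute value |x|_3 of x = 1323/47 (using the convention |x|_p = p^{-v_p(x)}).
|1323/47|_3 = 1/27

Step 1 — compute v_3(x) by factoring powers of 3 out of the numerator and denominator: v_3(1323/47) = 3. Step 2 — apply |x|_p = p^{-v_p(x)} = 3^{-3} = 1/27.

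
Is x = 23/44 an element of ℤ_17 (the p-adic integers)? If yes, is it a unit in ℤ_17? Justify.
x ∈ ℤ_17^× (unit); v_17(x) = 0

ℤ_17 = {x ∈ ℚ_17 : v_17(x) ≥ 0} and ℤ_17^× = {x ∈ ℤ_17 : v_17(x) = 0}. Here v_17(23/44) = v_17(num) − v_17(den) = 0; compare against these criteria.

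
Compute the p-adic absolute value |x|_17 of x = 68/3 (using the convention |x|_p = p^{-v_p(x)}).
|68/3|_17 = 1/17

Step 1 — compute v_17(x) by factoring powers of 17 out of the numerator and denominator: v_17(68/3) = 1. Step 2 — apply |x|_p = p^{-v_p(x)} = 17^{-1} = 1/17.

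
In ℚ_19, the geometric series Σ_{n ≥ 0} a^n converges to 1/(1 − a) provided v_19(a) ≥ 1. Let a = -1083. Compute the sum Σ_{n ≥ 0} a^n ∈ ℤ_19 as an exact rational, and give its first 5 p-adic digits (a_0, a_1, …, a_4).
Σ a^n = 1/(1 − a) = 1/1084;  first 5 digits = (1, 0, 16, 18, 8)

v_19(a) = 2 ≥ 1, so the series converges in ℤ_19 to 1/(1 − a) = 1/(1 − (-1083)) = 1/1084. Expand this rational in ℤ_19: compute digits iteratively via d_i = x_i mod 19, x_{i+1} = (x_i − d_i)/19. The first 5 digits are (1, 0, 16, 18, 8).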